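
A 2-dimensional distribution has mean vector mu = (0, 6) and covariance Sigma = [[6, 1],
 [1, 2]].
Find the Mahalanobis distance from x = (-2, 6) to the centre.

Step 1 — centre the observation: (x - mu) = (-2, 0).

Step 2 — invert Sigma. det(Sigma) = 6·2 - (1)² = 11.
  Sigma^{-1} = (1/det) · [[d, -b], [-b, a]] = [[0.1818, -0.0909],
 [-0.0909, 0.5455]].

Step 3 — form the quadratic (x - mu)^T · Sigma^{-1} · (x - mu):
  Sigma^{-1} · (x - mu) = (-0.3636, 0.1818).
  (x - mu)^T · [Sigma^{-1} · (x - mu)] = (-2)·(-0.3636) + (0)·(0.1818) = 0.7273.

Step 4 — take square root: d = √(0.7273) ≈ 0.8528.

d(x, mu) = √(0.7273) ≈ 0.8528


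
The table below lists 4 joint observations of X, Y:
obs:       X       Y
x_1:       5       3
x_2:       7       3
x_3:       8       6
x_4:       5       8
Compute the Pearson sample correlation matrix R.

Step 1 — column means:
  mean(X) = (5 + 7 + 8 + 5) / 4 = 25/4 = 6.25
  mean(Y) = (3 + 3 + 6 + 8) / 4 = 20/4 = 5

Step 2 — sample variances and covariances s[i,j] = (1/(n-1)) · Σ_k (x_{k,i} - mean_i) · (x_{k,j} - mean_j), with n-1 = 3:
  s[X,X] = ((-1.25)·(-1.25) + (0.75)·(0.75) + (1.75)·(1.75) + (-1.25)·(-1.25)) / 3 = 6.75/3 = 2.25
  s[X,Y] = ((-1.25)·(-2) + (0.75)·(-2) + (1.75)·(1) + (-1.25)·(3)) / 3 = -1/3 = -0.3333
  s[Y,Y] = ((-2)·(-2) + (-2)·(-2) + (1)·(1) + (3)·(3)) / 3 = 18/3 = 6
  Sample standard deviations s_i = √(s[i,i]):
  s(X) = √(2.25) = 1.5
  s(Y) = √(6) = 2.4495

Step 3 — r_{ij} = s_{ij} / (s_i · s_j):
  r[X,X] = 1 (diagonal).
  r[X,Y] = -0.3333 / (1.5 · 2.4495) = -0.3333 / 3.6742 = -0.0907
  r[Y,Y] = 1 (diagonal).

R is symmetric with unit diagonal. Assembling:

R = [[1, -0.0907],
 [-0.0907, 1]]


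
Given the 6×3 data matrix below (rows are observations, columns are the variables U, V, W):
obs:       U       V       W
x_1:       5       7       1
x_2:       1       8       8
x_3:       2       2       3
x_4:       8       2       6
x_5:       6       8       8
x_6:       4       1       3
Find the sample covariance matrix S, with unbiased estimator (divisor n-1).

Step 1 — column means:
  mean(U) = (5 + 1 + 2 + 8 + 6 + 4) / 6 = 26/6 = 4.3333
  mean(V) = (7 + 8 + 2 + 2 + 8 + 1) / 6 = 28/6 = 4.6667
  mean(W) = (1 + 8 + 3 + 6 + 8 + 3) / 6 = 29/6 = 4.8333

Step 2 — sample covariance S[i,j] = (1/(n-1)) · Σ_k (x_{k,i} - mean_i) · (x_{k,j} - mean_j), with n-1 = 5.
  S[U,U] = ((0.6667)·(0.6667) + (-3.3333)·(-3.3333) + (-2.3333)·(-2.3333) + (3.6667)·(3.6667) + (1.6667)·(1.6667) + (-0.3333)·(-0.3333)) / 5 = 33.3333/5 = 6.6667
  S[U,V] = ((0.6667)·(2.3333) + (-3.3333)·(3.3333) + (-2.3333)·(-2.6667) + (3.6667)·(-2.6667) + (1.6667)·(3.3333) + (-0.3333)·(-3.6667)) / 5 = -6.3333/5 = -1.2667
  S[U,W] = ((0.6667)·(-3.8333) + (-3.3333)·(3.1667) + (-2.3333)·(-1.8333) + (3.6667)·(1.1667) + (1.6667)·(3.1667) + (-0.3333)·(-1.8333)) / 5 = 1.3333/5 = 0.2667
  S[V,V] = ((2.3333)·(2.3333) + (3.3333)·(3.3333) + (-2.6667)·(-2.6667) + (-2.6667)·(-2.6667) + (3.3333)·(3.3333) + (-3.6667)·(-3.6667)) / 5 = 55.3333/5 = 11.0667
  S[V,W] = ((2.3333)·(-3.8333) + (3.3333)·(3.1667) + (-2.6667)·(-1.8333) + (-2.6667)·(1.1667) + (3.3333)·(3.1667) + (-3.6667)·(-1.8333)) / 5 = 20.6667/5 = 4.1333
  S[W,W] = ((-3.8333)·(-3.8333) + (3.1667)·(3.1667) + (-1.8333)·(-1.8333) + (1.1667)·(1.1667) + (3.1667)·(3.1667) + (-1.8333)·(-1.8333)) / 5 = 42.8333/5 = 8.5667

S is symmetric (S[j,i] = S[i,j]). Assembling:

S = [[6.6667, -1.2667, 0.2667],
 [-1.2667, 11.0667, 4.1333],
 [0.2667, 4.1333, 8.5667]]


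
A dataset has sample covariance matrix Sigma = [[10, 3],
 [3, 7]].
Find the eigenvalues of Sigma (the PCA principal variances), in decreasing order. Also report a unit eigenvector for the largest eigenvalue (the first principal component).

Step 1 — characteristic polynomial of 2×2 Sigma:
  det(Sigma - λI) = λ² - trace · λ + det = 0.
  trace = 10 + 7 = 17, det = 10·7 - (3)² = 61.
Step 2 — discriminant:
  Δ = trace² - 4·det = 289 - 244 = 45.
Step 3 — eigenvalues:
  λ = (trace ± √Δ)/2 = (17 ± 6.7082)/2,
  λ_1 = 11.8541,  λ_2 = 5.1459.

Step 4 — unit eigenvector for λ_1: solve (Sigma - λ_1 I)v = 0. First row:
  (10 - 11.8541)·v_x + (3)·v_y = 0, i.e. (-1.8541)·v_x + (3)·v_y = 0,
  so v ∝ (b, λ_1 - a) = (3, 1.8541) = u.
  ||u|| = √((3)² + (1.8541)²) = √(12.4377) ≈ 3.5267,
  v_1 = u/||u|| ≈ (0.8507, 0.5257) (||v_1|| = 1).

λ_1 = 11.8541,  λ_2 = 5.1459;  v_1 ≈ (0.8507, 0.5257)


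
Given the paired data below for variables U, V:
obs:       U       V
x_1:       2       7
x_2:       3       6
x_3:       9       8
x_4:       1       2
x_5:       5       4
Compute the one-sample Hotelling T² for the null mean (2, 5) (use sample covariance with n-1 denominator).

Step 1 — sample mean vector:
  mean(U) = (2 + 3 + 9 + 1 + 5) / 5 = 20/5 = 4
  mean(V) = (7 + 6 + 8 + 2 + 4) / 5 = 27/5 = 5.4
  x̄ = (4, 5.4),  deviation x̄ - mu_0 = (4, 5.4) - (2, 5) = (2, 0.4).

Step 2 — sample covariance matrix, S[i,j] = (1/(n-1)) · Σ_k (x_{k,i} - mean_i) · (x_{k,j} - mean_j), divisor n-1 = 4:
  S[U,U] = ((-2)·(-2) + (-1)·(-1) + (5)·(5) + (-3)·(-3) + (1)·(1)) / 4 = 40/4 = 10
  S[U,V] = ((-2)·(1.6) + (-1)·(0.6) + (5)·(2.6) + (-3)·(-3.4) + (1)·(-1.4)) / 4 = 18/4 = 4.5
  S[V,V] = ((1.6)·(1.6) + (0.6)·(0.6) + (2.6)·(2.6) + (-3.4)·(-3.4) + (-1.4)·(-1.4)) / 4 = 23.2/4 = 5.8
  S = [[10, 4.5],
 [4.5, 5.8]].

Step 3 — invert S. det(S) = 10·5.8 - (4.5)² = 37.75.
  S^{-1} = (1/det) · [[d, -b], [-b, a]] = [[0.1536, -0.1192],
 [-0.1192, 0.2649]].

Step 4 — quadratic form (x̄ - mu_0)^T · S^{-1} · (x̄ - mu_0):
  S^{-1} · (x̄ - mu_0) = (0.2596, -0.1325),
  (x̄ - mu_0)^T · [...] = (2)·(0.2596) + (0.4)·(-0.1325) = 0.4662.

Step 5 — scale by n: T² = 5 · 0.4662 = 2.3311.

T² ≈ 2.3311


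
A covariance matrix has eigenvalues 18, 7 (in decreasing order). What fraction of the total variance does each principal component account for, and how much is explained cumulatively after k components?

Step 1 — total variance = trace(Sigma) = Σ λ_i = 18 + 7 = 25.

Step 2 — fraction explained by component i = λ_i / Σ λ:
  PC1: 18/25 = 0.72
  PC2: 7/25 = 0.28

Step 3 — cumulative fraction after k components = (λ_1 + ... + λ_k) / Σ λ:
  k = 1: 18/25 = 0.72
  k = 2: (18 + 7)/25 = 25/25 = 1

Summary (fraction, with percent):

explained: PC1 0.72 (72%), PC2 0.28 (28%);  cumulative: 0.72, 1


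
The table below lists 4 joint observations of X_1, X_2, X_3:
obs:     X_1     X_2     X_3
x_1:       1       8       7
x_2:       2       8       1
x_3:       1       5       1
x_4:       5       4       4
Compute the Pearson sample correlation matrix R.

Step 1 — column means:
  mean(X_1) = (1 + 2 + 1 + 5) / 4 = 9/4 = 2.25
  mean(X_2) = (8 + 8 + 5 + 4) / 4 = 25/4 = 6.25
  mean(X_3) = (7 + 1 + 1 + 4) / 4 = 13/4 = 3.25

Step 2 — sample variances and covariances s[i,j] = (1/(n-1)) · Σ_k (x_{k,i} - mean_i) · (x_{k,j} - mean_j), with n-1 = 3:
  s[X_1,X_1] = ((-1.25)·(-1.25) + (-0.25)·(-0.25) + (-1.25)·(-1.25) + (2.75)·(2.75)) / 3 = 10.75/3 = 3.5833
  s[X_1,X_2] = ((-1.25)·(1.75) + (-0.25)·(1.75) + (-1.25)·(-1.25) + (2.75)·(-2.25)) / 3 = -7.25/3 = -2.4167
  s[X_1,X_3] = ((-1.25)·(3.75) + (-0.25)·(-2.25) + (-1.25)·(-2.25) + (2.75)·(0.75)) / 3 = 0.75/3 = 0.25
  s[X_2,X_2] = ((1.75)·(1.75) + (1.75)·(1.75) + (-1.25)·(-1.25) + (-2.25)·(-2.25)) / 3 = 12.75/3 = 4.25
  s[X_2,X_3] = ((1.75)·(3.75) + (1.75)·(-2.25) + (-1.25)·(-2.25) + (-2.25)·(0.75)) / 3 = 3.75/3 = 1.25
  s[X_3,X_3] = ((3.75)·(3.75) + (-2.25)·(-2.25) + (-2.25)·(-2.25) + (0.75)·(0.75)) / 3 = 24.75/3 = 8.25
  Sample standard deviations s_i = √(s[i,i]):
  s(X_1) = √(3.5833) = 1.893
  s(X_2) = √(4.25) = 2.0616
  s(X_3) = √(8.25) = 2.8723

Step 3 — r_{ij} = s_{ij} / (s_i · s_j):
  r[X_1,X_1] = 1 (diagonal).
  r[X_1,X_2] = -2.4167 / (1.893 · 2.0616) = -2.4167 / 3.9025 = -0.6193
  r[X_1,X_3] = 0.25 / (1.893 · 2.8723) = 0.25 / 5.4371 = 0.046
  r[X_2,X_2] = 1 (diagonal).
  r[X_2,X_3] = 1.25 / (2.0616 · 2.8723) = 1.25 / 5.9214 = 0.2111
  r[X_3,X_3] = 1 (diagonal).

R is symmetric with unit diagonal. Assembling:

R = [[1, -0.6193, 0.046],
 [-0.6193, 1, 0.2111],
 [0.046, 0.2111, 1]]


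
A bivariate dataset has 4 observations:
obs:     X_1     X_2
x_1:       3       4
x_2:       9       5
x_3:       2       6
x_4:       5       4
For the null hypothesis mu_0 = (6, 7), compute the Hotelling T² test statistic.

Step 1 — sample mean vector:
  mean(X_1) = (3 + 9 + 2 + 5) / 4 = 19/4 = 4.75
  mean(X_2) = (4 + 5 + 6 + 4) / 4 = 19/4 = 4.75
  x̄ = (4.75, 4.75),  deviation x̄ - mu_0 = (4.75, 4.75) - (6, 7) = (-1.25, -2.25).

Step 2 — sample covariance matrix, S[i,j] = (1/(n-1)) · Σ_k (x_{k,i} - mean_i) · (x_{k,j} - mean_j), divisor n-1 = 3:
  S[X_1,X_1] = ((-1.75)·(-1.75) + (4.25)·(4.25) + (-2.75)·(-2.75) + (0.25)·(0.25)) / 3 = 28.75/3 = 9.5833
  S[X_1,X_2] = ((-1.75)·(-0.75) + (4.25)·(0.25) + (-2.75)·(1.25) + (0.25)·(-0.75)) / 3 = -1.25/3 = -0.4167
  S[X_2,X_2] = ((-0.75)·(-0.75) + (0.25)·(0.25) + (1.25)·(1.25) + (-0.75)·(-0.75)) / 3 = 2.75/3 = 0.9167
  S = [[9.5833, -0.4167],
 [-0.4167, 0.9167]].

Step 3 — invert S. det(S) = 9.5833·0.9167 - (-0.4167)² = 8.6111.
  S^{-1} = (1/det) · [[d, -b], [-b, a]] = [[0.1065, 0.0484],
 [0.0484, 1.1129]].

Step 4 — quadratic form (x̄ - mu_0)^T · S^{-1} · (x̄ - mu_0):
  S^{-1} · (x̄ - mu_0) = (-0.2419, -2.5645),
  (x̄ - mu_0)^T · [...] = (-1.25)·(-0.2419) + (-2.25)·(-2.5645) = 6.0726.

Step 5 — scale by n: T² = 4 · 6.0726 = 24.2903.

T² ≈ 24.2903


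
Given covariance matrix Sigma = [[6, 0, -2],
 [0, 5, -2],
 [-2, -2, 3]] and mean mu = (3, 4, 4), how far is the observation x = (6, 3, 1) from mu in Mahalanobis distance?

Step 1 — centre the observation: (x - mu) = (3, -1, -3).

Step 2 — invert Sigma (cofactor / det for 3×3, or solve directly):
  Sigma^{-1} = [[0.2391, 0.087, 0.2174],
 [0.087, 0.3043, 0.2609],
 [0.2174, 0.2609, 0.6522]].

Step 3 — form the quadratic (x - mu)^T · Sigma^{-1} · (x - mu):
  Sigma^{-1} · (x - mu) = (-0.0217, -0.8261, -1.5652).
  (x - mu)^T · [Sigma^{-1} · (x - mu)] = (3)·(-0.0217) + (-1)·(-0.8261) + (-3)·(-1.5652) = 5.4565.

Step 4 — take square root: d = √(5.4565) ≈ 2.3359.

d(x, mu) = √(5.4565) ≈ 2.3359


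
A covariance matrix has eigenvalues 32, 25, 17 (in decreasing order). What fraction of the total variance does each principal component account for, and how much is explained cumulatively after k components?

Step 1 — total variance = trace(Sigma) = Σ λ_i = 32 + 25 + 17 = 74.

Step 2 — fraction explained by component i = λ_i / Σ λ:
  PC1: 32/74 = 0.4324
  PC2: 25/74 = 0.3378
  PC3: 17/74 = 0.2297

Step 3 — cumulative fraction after k components = (λ_1 + ... + λ_k) / Σ λ:
  k = 1: 32/74 = 0.4324
  k = 2: (32 + 25)/74 = 57/74 = 0.7703
  k = 3: (32 + 25 + 17)/74 = 74/74 = 1

Summary (fraction, with percent):

explained: PC1 0.4324 (43.24%), PC2 0.3378 (33.78%), PC3 0.2297 (22.97%);  cumulative: 0.4324, 0.7703, 1


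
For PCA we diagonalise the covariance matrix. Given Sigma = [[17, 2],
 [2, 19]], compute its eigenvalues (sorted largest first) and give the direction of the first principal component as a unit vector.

Step 1 — characteristic polynomial of 2×2 Sigma:
  det(Sigma - λI) = λ² - trace · λ + det = 0.
  trace = 17 + 19 = 36, det = 17·19 - (2)² = 319.
Step 2 — discriminant:
  Δ = trace² - 4·det = 1296 - 1276 = 20.
Step 3 — eigenvalues:
  λ = (trace ± √Δ)/2 = (36 ± 4.4721)/2,
  λ_1 = 20.2361,  λ_2 = 15.7639.

Step 4 — unit eigenvector for λ_1: solve (Sigma - λ_1 I)v = 0. First row:
  (17 - 20.2361)·v_x + (2)·v_y = 0, i.e. (-3.2361)·v_x + (2)·v_y = 0,
  so v ∝ (b, λ_1 - a) = (2, 3.2361) = u.
  ||u|| = √((2)² + (3.2361)²) = √(14.4721) ≈ 3.8042,
  v_1 = u/||u|| ≈ (0.5257, 0.8507) (||v_1|| = 1).

λ_1 = 20.2361,  λ_2 = 15.7639;  v_1 ≈ (0.5257, 0.8507)


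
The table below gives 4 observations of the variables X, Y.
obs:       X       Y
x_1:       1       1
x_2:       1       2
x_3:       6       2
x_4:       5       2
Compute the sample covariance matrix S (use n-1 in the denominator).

Step 1 — column means:
  mean(X) = (1 + 1 + 6 + 5) / 4 = 13/4 = 3.25
  mean(Y) = (1 + 2 + 2 + 2) / 4 = 7/4 = 1.75

Step 2 — sample covariance S[i,j] = (1/(n-1)) · Σ_k (x_{k,i} - mean_i) · (x_{k,j} - mean_j), with n-1 = 3.
  S[X,X] = ((-2.25)·(-2.25) + (-2.25)·(-2.25) + (2.75)·(2.75) + (1.75)·(1.75)) / 3 = 20.75/3 = 6.9167
  S[X,Y] = ((-2.25)·(-0.75) + (-2.25)·(0.25) + (2.75)·(0.25) + (1.75)·(0.25)) / 3 = 2.25/3 = 0.75
  S[Y,Y] = ((-0.75)·(-0.75) + (0.25)·(0.25) + (0.25)·(0.25) + (0.25)·(0.25)) / 3 = 0.75/3 = 0.25

S is symmetric (S[j,i] = S[i,j]). Assembling:

S = [[6.9167, 0.75],
 [0.75, 0.25]]


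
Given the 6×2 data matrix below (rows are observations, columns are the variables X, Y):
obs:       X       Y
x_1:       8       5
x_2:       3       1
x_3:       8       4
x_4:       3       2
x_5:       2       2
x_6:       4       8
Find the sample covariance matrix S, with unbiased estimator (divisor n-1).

Step 1 — column means:
  mean(X) = (8 + 3 + 8 + 3 + 2 + 4) / 6 = 28/6 = 4.6667
  mean(Y) = (5 + 1 + 4 + 2 + 2 + 8) / 6 = 22/6 = 3.6667

Step 2 — sample covariance S[i,j] = (1/(n-1)) · Σ_k (x_{k,i} - mean_i) · (x_{k,j} - mean_j), with n-1 = 5.
  S[X,X] = ((3.3333)·(3.3333) + (-1.6667)·(-1.6667) + (3.3333)·(3.3333) + (-1.6667)·(-1.6667) + (-2.6667)·(-2.6667) + (-0.6667)·(-0.6667)) / 5 = 35.3333/5 = 7.0667
  S[X,Y] = ((3.3333)·(1.3333) + (-1.6667)·(-2.6667) + (3.3333)·(0.3333) + (-1.6667)·(-1.6667) + (-2.6667)·(-1.6667) + (-0.6667)·(4.3333)) / 5 = 14.3333/5 = 2.8667
  S[Y,Y] = ((1.3333)·(1.3333) + (-2.6667)·(-2.6667) + (0.3333)·(0.3333) + (-1.6667)·(-1.6667) + (-1.6667)·(-1.6667) + (4.3333)·(4.3333)) / 5 = 33.3333/5 = 6.6667

S is symmetric (S[j,i] = S[i,j]). Assembling:

S = [[7.0667, 2.8667],
 [2.8667, 6.6667]]


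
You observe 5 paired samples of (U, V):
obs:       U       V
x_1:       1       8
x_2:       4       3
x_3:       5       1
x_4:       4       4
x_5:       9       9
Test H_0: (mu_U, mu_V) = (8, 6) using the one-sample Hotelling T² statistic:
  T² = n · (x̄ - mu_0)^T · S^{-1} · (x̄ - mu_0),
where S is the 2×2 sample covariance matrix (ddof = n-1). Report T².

Step 1 — sample mean vector:
  mean(U) = (1 + 4 + 5 + 4 + 9) / 5 = 23/5 = 4.6
  mean(V) = (8 + 3 + 1 + 4 + 9) / 5 = 25/5 = 5
  x̄ = (4.6, 5),  deviation x̄ - mu_0 = (4.6, 5) - (8, 6) = (-3.4, -1).

Step 2 — sample covariance matrix, S[i,j] = (1/(n-1)) · Σ_k (x_{k,i} - mean_i) · (x_{k,j} - mean_j), divisor n-1 = 4:
  S[U,U] = ((-3.6)·(-3.6) + (-0.6)·(-0.6) + (0.4)·(0.4) + (-0.6)·(-0.6) + (4.4)·(4.4)) / 4 = 33.2/4 = 8.3
  S[U,V] = ((-3.6)·(3) + (-0.6)·(-2) + (0.4)·(-4) + (-0.6)·(-1) + (4.4)·(4)) / 4 = 7/4 = 1.75
  S[V,V] = ((3)·(3) + (-2)·(-2) + (-4)·(-4) + (-1)·(-1) + (4)·(4)) / 4 = 46/4 = 11.5
  S = [[8.3, 1.75],
 [1.75, 11.5]].

Step 3 — invert S. det(S) = 8.3·11.5 - (1.75)² = 92.3875.
  S^{-1} = (1/det) · [[d, -b], [-b, a]] = [[0.1245, -0.0189],
 [-0.0189, 0.0898]].

Step 4 — quadratic form (x̄ - mu_0)^T · S^{-1} · (x̄ - mu_0):
  S^{-1} · (x̄ - mu_0) = (-0.4043, -0.0254),
  (x̄ - mu_0)^T · [...] = (-3.4)·(-0.4043) + (-1)·(-0.0254) = 1.4.

Step 5 — scale by n: T² = 5 · 1.4 = 6.9999.

T² ≈ 6.9999


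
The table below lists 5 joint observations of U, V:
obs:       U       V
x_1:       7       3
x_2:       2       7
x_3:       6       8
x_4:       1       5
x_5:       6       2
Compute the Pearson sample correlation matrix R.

Step 1 — column means:
  mean(U) = (7 + 2 + 6 + 1 + 6) / 5 = 22/5 = 4.4
  mean(V) = (3 + 7 + 8 + 5 + 2) / 5 = 25/5 = 5

Step 2 — sample variances and covariances s[i,j] = (1/(n-1)) · Σ_k (x_{k,i} - mean_i) · (x_{k,j} - mean_j), with n-1 = 4:
  s[U,U] = ((2.6)·(2.6) + (-2.4)·(-2.4) + (1.6)·(1.6) + (-3.4)·(-3.4) + (1.6)·(1.6)) / 4 = 29.2/4 = 7.3
  s[U,V] = ((2.6)·(-2) + (-2.4)·(2) + (1.6)·(3) + (-3.4)·(0) + (1.6)·(-3)) / 4 = -10/4 = -2.5
  s[V,V] = ((-2)·(-2) + (2)·(2) + (3)·(3) + (0)·(0) + (-3)·(-3)) / 4 = 26/4 = 6.5
  Sample standard deviations s_i = √(s[i,i]):
  s(U) = √(7.3) = 2.7019
  s(V) = √(6.5) = 2.5495

Step 3 — r_{ij} = s_{ij} / (s_i · s_j):
  r[U,U] = 1 (diagonal).
  r[U,V] = -2.5 / (2.7019 · 2.5495) = -2.5 / 6.8884 = -0.3629
  r[V,V] = 1 (diagonal).

R is symmetric with unit diagonal. Assembling:

R = [[1, -0.3629],
 [-0.3629, 1]]


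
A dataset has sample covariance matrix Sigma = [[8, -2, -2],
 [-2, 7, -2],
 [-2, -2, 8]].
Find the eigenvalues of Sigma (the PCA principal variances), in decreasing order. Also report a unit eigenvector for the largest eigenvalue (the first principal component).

Step 1 — characteristic polynomial p(λ) = det(λI - Sigma) = λ³ - tr·λ² + c_1·λ - det, where tr = trace, c_1 = sum of the principal 2×2 minors, det = det(Sigma):
  tr = 8 + 7 + 8 = 23,
  c_1 = (8·7 - (-2)²) + (8·8 - (-2)²) + (7·8 - (-2)²) = 52 + 60 + 52 = 164,
  det = 8·(7·8 - (-2)²) - (-2)·((-2)·8 - (-2)·(-2)) + (-2)·((-2)·(-2) - 7·(-2)) = 8·(52) - (-2)·(-20) + (-2)·(18) = 340.
  So p(λ) = λ³ - 23λ² + 164λ - 340.
Step 2 — look for an integer root (rational root theorem: any rational root is an integer divisor of 340). Testing λ = 10:
  p(10) = 1000 - 2300 + 1640 - 340 = 0  ✓
  Dividing out (λ - 10): p(λ) = (λ - 10)(λ² - 13λ + 34).
Step 3 — remaining eigenvalues from the quadratic λ² - 13λ + 34 = 0:
  Δ = 13² - 4·34 = 169 - 136 = 33,  λ = (13 ± √33)/2 = (13 ± 5.7446)/2 ≈ 9.3723 or 3.6277.
  Sorted: λ_1 = 10,  λ_2 = 9.3723,  λ_3 = 3.6277  (check: sum = 23 = tr ✓).

Step 4 — unit eigenvector for λ_1 = 10: v spans the null space of (Sigma - λ_1 I), whose rows are
  r_1 = (-2, -2, -2),  r_2 = (-2, -3, -2),  r_3 = (-2, -2, -2).
  v is orthogonal to every row, so take v ∝ r_1 × r_2 = ((-2)·(-2) - (-2)·(-3), (-2)·(-2) - (-2)·(-2), (-2)·(-3) - (-2)·(-2)) = (-2, 0, 2).
  Rescale (divide by 2; multiply by -1 so the first nonzero entry is positive): u = (1, 0, -1).
  ||u|| = √((1)² + (0)² + (-1)²) = √(2) ≈ 1.4142,  v_1 = u/||u|| ≈ (0.7071, 0, -0.7071) (||v_1|| = 1).

λ_1 = 10,  λ_2 = 9.3723,  λ_3 = 3.6277;  v_1 ≈ (0.7071, 0, -0.7071)


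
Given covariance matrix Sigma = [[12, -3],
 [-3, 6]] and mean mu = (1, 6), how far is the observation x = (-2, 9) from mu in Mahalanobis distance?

Step 1 — centre the observation: (x - mu) = (-3, 3).

Step 2 — invert Sigma. det(Sigma) = 12·6 - (-3)² = 63.
  Sigma^{-1} = (1/det) · [[d, -b], [-b, a]] = [[0.0952, 0.0476],
 [0.0476, 0.1905]].

Step 3 — form the quadratic (x - mu)^T · Sigma^{-1} · (x - mu):
  Sigma^{-1} · (x - mu) = (-0.1429, 0.4286).
  (x - mu)^T · [Sigma^{-1} · (x - mu)] = (-3)·(-0.1429) + (3)·(0.4286) = 1.7143.

Step 4 — take square root: d = √(1.7143) ≈ 1.3093.

d(x, mu) = √(1.7143) ≈ 1.3093


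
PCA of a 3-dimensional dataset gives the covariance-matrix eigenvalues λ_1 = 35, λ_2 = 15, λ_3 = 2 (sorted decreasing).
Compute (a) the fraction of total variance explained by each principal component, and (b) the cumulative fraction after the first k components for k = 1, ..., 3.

Step 1 — total variance = trace(Sigma) = Σ λ_i = 35 + 15 + 2 = 52.

Step 2 — fraction explained by component i = λ_i / Σ λ:
  PC1: 35/52 = 0.6731
  PC2: 15/52 = 0.2885
  PC3: 2/52 = 0.0385

Step 3 — cumulative fraction after k components = (λ_1 + ... + λ_k) / Σ λ:
  k = 1: 35/52 = 0.6731
  k = 2: (35 + 15)/52 = 50/52 = 0.9615
  k = 3: (35 + 15 + 2)/52 = 52/52 = 1

Summary (fraction, with percent):

explained: PC1 0.6731 (67.31%), PC2 0.2885 (28.85%), PC3 0.0385 (3.85%);  cumulative: 0.6731, 0.9615, 1


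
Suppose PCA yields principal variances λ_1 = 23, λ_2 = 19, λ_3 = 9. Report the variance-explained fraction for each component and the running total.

Step 1 — total variance = trace(Sigma) = Σ λ_i = 23 + 19 + 9 = 51.

Step 2 — fraction explained by component i = λ_i / Σ λ:
  PC1: 23/51 = 0.451
  PC2: 19/51 = 0.3725
  PC3: 9/51 = 0.1765

Step 3 — cumulative fraction after k components = (λ_1 + ... + λ_k) / Σ λ:
  k = 1: 23/51 = 0.451
  k = 2: (23 + 19)/51 = 42/51 = 0.8235
  k = 3: (23 + 19 + 9)/51 = 51/51 = 1

Summary (fraction, with percent):

explained: PC1 0.451 (45.1%), PC2 0.3725 (37.25%), PC3 0.1765 (17.65%);  cumulative: 0.451, 0.8235, 1


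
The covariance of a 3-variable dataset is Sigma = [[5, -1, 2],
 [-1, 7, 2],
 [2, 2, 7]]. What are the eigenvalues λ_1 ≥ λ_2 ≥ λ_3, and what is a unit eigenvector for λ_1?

Step 1 — characteristic polynomial p(λ) = det(λI - Sigma) = λ³ - tr·λ² + c_1·λ - det, where tr = trace, c_1 = sum of the principal 2×2 minors, det = det(Sigma):
  tr = 5 + 7 + 7 = 19,
  c_1 = (5·7 - (-1)²) + (5·7 - (2)²) + (7·7 - (2)²) = 34 + 31 + 45 = 110,
  det = 5·(7·7 - (2)²) - (-1)·((-1)·7 - (2)·(2)) + (2)·((-1)·(2) - 7·(2)) = 5·(45) - (-1)·(-11) + (2)·(-16) = 182.
  So p(λ) = λ³ - 19λ² + 110λ - 182.
Step 2 — look for an integer root (rational root theorem: any rational root is an integer divisor of 182). Testing λ = 7:
  p(7) = 343 - 931 + 770 - 182 = 0  ✓
  Dividing out (λ - 7): p(λ) = (λ - 7)(λ² - 12λ + 26).
Step 3 — remaining eigenvalues from the quadratic λ² - 12λ + 26 = 0:
  Δ = 12² - 4·26 = 144 - 104 = 40,  λ = (12 ± √40)/2 = (12 ± 6.3246)/2 ≈ 9.1623 or 2.8377.
  Sorted: λ_1 = 9.1623,  λ_2 = 7,  λ_3 = 2.8377  (check: sum = 19 = tr ✓).

Step 4 — unit eigenvector for λ_1 ≈ 9.1623: v spans the null space of (Sigma - λ_1 I), whose rows are
  r_1 = (-4.1623, -1, 2),  r_2 = (-1, -2.1623, 2),  r_3 = (2, 2, -2.1623).
  v is orthogonal to every row, so take v ∝ r_1 × r_2 = ((-1)·(2) - (2)·(-2.1623), (2)·(-1) - (-4.1623)·(2), (-4.1623)·(-2.1623) - (-1)·(-1)) ≈ (2.3246, 6.3246, 8).
  Let u = (2.3246, 6.3246, 8).
  ||u|| = √((2.3246)² + (6.3246)² + (8)²) = √(109.4036) ≈ 10.4596,  v_1 = u/||u|| ≈ (0.2222, 0.6047, 0.7648) (||v_1|| = 1).

λ_1 = 9.1623,  λ_2 = 7,  λ_3 = 2.8377;  v_1 ≈ (0.2222, 0.6047, 0.7648)


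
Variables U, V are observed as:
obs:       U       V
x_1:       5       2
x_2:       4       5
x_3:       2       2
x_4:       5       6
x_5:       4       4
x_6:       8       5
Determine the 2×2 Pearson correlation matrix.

Step 1 — column means:
  mean(U) = (5 + 4 + 2 + 5 + 4 + 8) / 6 = 28/6 = 4.6667
  mean(V) = (2 + 5 + 2 + 6 + 4 + 5) / 6 = 24/6 = 4

Step 2 — sample variances and covariances s[i,j] = (1/(n-1)) · Σ_k (x_{k,i} - mean_i) · (x_{k,j} - mean_j), with n-1 = 5:
  s[U,U] = ((0.3333)·(0.3333) + (-0.6667)·(-0.6667) + (-2.6667)·(-2.6667) + (0.3333)·(0.3333) + (-0.6667)·(-0.6667) + (3.3333)·(3.3333)) / 5 = 19.3333/5 = 3.8667
  s[U,V] = ((0.3333)·(-2) + (-0.6667)·(1) + (-2.6667)·(-2) + (0.3333)·(2) + (-0.6667)·(0) + (3.3333)·(1)) / 5 = 8/5 = 1.6
  s[V,V] = ((-2)·(-2) + (1)·(1) + (-2)·(-2) + (2)·(2) + (0)·(0) + (1)·(1)) / 5 = 14/5 = 2.8
  Sample standard deviations s_i = √(s[i,i]):
  s(U) = √(3.8667) = 1.9664
  s(V) = √(2.8) = 1.6733

Step 3 — r_{ij} = s_{ij} / (s_i · s_j):
  r[U,U] = 1 (diagonal).
  r[U,V] = 1.6 / (1.9664 · 1.6733) = 1.6 / 3.2904 = 0.4863
  r[V,V] = 1 (diagonal).

R is symmetric with unit diagonal. Assembling:

R = [[1, 0.4863],
 [0.4863, 1]]


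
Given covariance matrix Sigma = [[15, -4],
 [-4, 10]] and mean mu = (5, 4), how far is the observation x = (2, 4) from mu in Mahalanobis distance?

Step 1 — centre the observation: (x - mu) = (-3, 0).

Step 2 — invert Sigma. det(Sigma) = 15·10 - (-4)² = 134.
  Sigma^{-1} = (1/det) · [[d, -b], [-b, a]] = [[0.0746, 0.0299],
 [0.0299, 0.1119]].

Step 3 — form the quadratic (x - mu)^T · Sigma^{-1} · (x - mu):
  Sigma^{-1} · (x - mu) = (-0.2239, -0.0896).
  (x - mu)^T · [Sigma^{-1} · (x - mu)] = (-3)·(-0.2239) + (0)·(-0.0896) = 0.6716.

Step 4 — take square root: d = √(0.6716) ≈ 0.8195.

d(x, mu) = √(0.6716) ≈ 0.8195


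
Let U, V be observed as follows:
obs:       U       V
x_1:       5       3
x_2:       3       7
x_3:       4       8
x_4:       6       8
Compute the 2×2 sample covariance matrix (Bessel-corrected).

Step 1 — column means:
  mean(U) = (5 + 3 + 4 + 6) / 4 = 18/4 = 4.5
  mean(V) = (3 + 7 + 8 + 8) / 4 = 26/4 = 6.5

Step 2 — sample covariance S[i,j] = (1/(n-1)) · Σ_k (x_{k,i} - mean_i) · (x_{k,j} - mean_j), with n-1 = 3.
  S[U,U] = ((0.5)·(0.5) + (-1.5)·(-1.5) + (-0.5)·(-0.5) + (1.5)·(1.5)) / 3 = 5/3 = 1.6667
  S[U,V] = ((0.5)·(-3.5) + (-1.5)·(0.5) + (-0.5)·(1.5) + (1.5)·(1.5)) / 3 = -1/3 = -0.3333
  S[V,V] = ((-3.5)·(-3.5) + (0.5)·(0.5) + (1.5)·(1.5) + (1.5)·(1.5)) / 3 = 17/3 = 5.6667

S is symmetric (S[j,i] = S[i,j]). Assembling:

S = [[1.6667, -0.3333],
 [-0.3333, 5.6667]]


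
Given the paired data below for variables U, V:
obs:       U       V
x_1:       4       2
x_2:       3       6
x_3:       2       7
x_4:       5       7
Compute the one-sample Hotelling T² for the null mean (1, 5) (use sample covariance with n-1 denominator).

Step 1 — sample mean vector:
  mean(U) = (4 + 3 + 2 + 5) / 4 = 14/4 = 3.5
  mean(V) = (2 + 6 + 7 + 7) / 4 = 22/4 = 5.5
  x̄ = (3.5, 5.5),  deviation x̄ - mu_0 = (3.5, 5.5) - (1, 5) = (2.5, 0.5).

Step 2 — sample covariance matrix, S[i,j] = (1/(n-1)) · Σ_k (x_{k,i} - mean_i) · (x_{k,j} - mean_j), divisor n-1 = 3:
  S[U,U] = ((0.5)·(0.5) + (-0.5)·(-0.5) + (-1.5)·(-1.5) + (1.5)·(1.5)) / 3 = 5/3 = 1.6667
  S[U,V] = ((0.5)·(-3.5) + (-0.5)·(0.5) + (-1.5)·(1.5) + (1.5)·(1.5)) / 3 = -2/3 = -0.6667
  S[V,V] = ((-3.5)·(-3.5) + (0.5)·(0.5) + (1.5)·(1.5) + (1.5)·(1.5)) / 3 = 17/3 = 5.6667
  S = [[1.6667, -0.6667],
 [-0.6667, 5.6667]].

Step 3 — invert S. det(S) = 1.6667·5.6667 - (-0.6667)² = 9.
  S^{-1} = (1/det) · [[d, -b], [-b, a]] = [[0.6296, 0.0741],
 [0.0741, 0.1852]].

Step 4 — quadratic form (x̄ - mu_0)^T · S^{-1} · (x̄ - mu_0):
  S^{-1} · (x̄ - mu_0) = (1.6111, 0.2778),
  (x̄ - mu_0)^T · [...] = (2.5)·(1.6111) + (0.5)·(0.2778) = 4.1667.

Step 5 — scale by n: T² = 4 · 4.1667 = 16.6667.

T² ≈ 16.6667


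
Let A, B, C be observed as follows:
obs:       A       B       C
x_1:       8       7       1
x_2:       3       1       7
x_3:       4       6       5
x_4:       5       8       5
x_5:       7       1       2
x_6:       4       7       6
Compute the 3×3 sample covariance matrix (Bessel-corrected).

Step 1 — column means:
  mean(A) = (8 + 3 + 4 + 5 + 7 + 4) / 6 = 31/6 = 5.1667
  mean(B) = (7 + 1 + 6 + 8 + 1 + 7) / 6 = 30/6 = 5
  mean(C) = (1 + 7 + 5 + 5 + 2 + 6) / 6 = 26/6 = 4.3333

Step 2 — sample covariance S[i,j] = (1/(n-1)) · Σ_k (x_{k,i} - mean_i) · (x_{k,j} - mean_j), with n-1 = 5.
  S[A,A] = ((2.8333)·(2.8333) + (-2.1667)·(-2.1667) + (-1.1667)·(-1.1667) + (-0.1667)·(-0.1667) + (1.8333)·(1.8333) + (-1.1667)·(-1.1667)) / 5 = 18.8333/5 = 3.7667
  S[A,B] = ((2.8333)·(2) + (-2.1667)·(-4) + (-1.1667)·(1) + (-0.1667)·(3) + (1.8333)·(-4) + (-1.1667)·(2)) / 5 = 3/5 = 0.6
  S[A,C] = ((2.8333)·(-3.3333) + (-2.1667)·(2.6667) + (-1.1667)·(0.6667) + (-0.1667)·(0.6667) + (1.8333)·(-2.3333) + (-1.1667)·(1.6667)) / 5 = -22.3333/5 = -4.4667
  S[B,B] = ((2)·(2) + (-4)·(-4) + (1)·(1) + (3)·(3) + (-4)·(-4) + (2)·(2)) / 5 = 50/5 = 10
  S[B,C] = ((2)·(-3.3333) + (-4)·(2.6667) + (1)·(0.6667) + (3)·(0.6667) + (-4)·(-2.3333) + (2)·(1.6667)) / 5 = -2/5 = -0.4
  S[C,C] = ((-3.3333)·(-3.3333) + (2.6667)·(2.6667) + (0.6667)·(0.6667) + (0.6667)·(0.6667) + (-2.3333)·(-2.3333) + (1.6667)·(1.6667)) / 5 = 27.3333/5 = 5.4667

S is symmetric (S[j,i] = S[i,j]). Assembling:

S = [[3.7667, 0.6, -4.4667],
 [0.6, 10, -0.4],
 [-4.4667, -0.4, 5.4667]]


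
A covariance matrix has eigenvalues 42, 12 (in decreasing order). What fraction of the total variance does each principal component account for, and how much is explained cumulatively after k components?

Step 1 — total variance = trace(Sigma) = Σ λ_i = 42 + 12 = 54.

Step 2 — fraction explained by component i = λ_i / Σ λ:
  PC1: 42/54 = 0.7778
  PC2: 12/54 = 0.2222

Step 3 — cumulative fraction after k components = (λ_1 + ... + λ_k) / Σ λ:
  k = 1: 42/54 = 0.7778
  k = 2: (42 + 12)/54 = 54/54 = 1

Summary (fraction, with percent):

explained: PC1 0.7778 (77.78%), PC2 0.2222 (22.22%);  cumulative: 0.7778, 1


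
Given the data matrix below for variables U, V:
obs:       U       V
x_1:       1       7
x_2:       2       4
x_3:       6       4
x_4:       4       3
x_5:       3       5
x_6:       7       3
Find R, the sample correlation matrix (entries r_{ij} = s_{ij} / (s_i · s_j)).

Step 1 — column means:
  mean(U) = (1 + 2 + 6 + 4 + 3 + 7) / 6 = 23/6 = 3.8333
  mean(V) = (7 + 4 + 4 + 3 + 5 + 3) / 6 = 26/6 = 4.3333

Step 2 — sample variances and covariances s[i,j] = (1/(n-1)) · Σ_k (x_{k,i} - mean_i) · (x_{k,j} - mean_j), with n-1 = 5:
  s[U,U] = ((-2.8333)·(-2.8333) + (-1.8333)·(-1.8333) + (2.1667)·(2.1667) + (0.1667)·(0.1667) + (-0.8333)·(-0.8333) + (3.1667)·(3.1667)) / 5 = 26.8333/5 = 5.3667
  s[U,V] = ((-2.8333)·(2.6667) + (-1.8333)·(-0.3333) + (2.1667)·(-0.3333) + (0.1667)·(-1.3333) + (-0.8333)·(0.6667) + (3.1667)·(-1.3333)) / 5 = -12.6667/5 = -2.5333
  s[V,V] = ((2.6667)·(2.6667) + (-0.3333)·(-0.3333) + (-0.3333)·(-0.3333) + (-1.3333)·(-1.3333) + (0.6667)·(0.6667) + (-1.3333)·(-1.3333)) / 5 = 11.3333/5 = 2.2667
  Sample standard deviations s_i = √(s[i,i]):
  s(U) = √(5.3667) = 2.3166
  s(V) = √(2.2667) = 1.5055

Step 3 — r_{ij} = s_{ij} / (s_i · s_j):
  r[U,U] = 1 (diagonal).
  r[U,V] = -2.5333 / (2.3166 · 1.5055) = -2.5333 / 3.4878 = -0.7264
  r[V,V] = 1 (diagonal).

R is symmetric with unit diagonal. Assembling:

R = [[1, -0.7264],
 [-0.7264, 1]]


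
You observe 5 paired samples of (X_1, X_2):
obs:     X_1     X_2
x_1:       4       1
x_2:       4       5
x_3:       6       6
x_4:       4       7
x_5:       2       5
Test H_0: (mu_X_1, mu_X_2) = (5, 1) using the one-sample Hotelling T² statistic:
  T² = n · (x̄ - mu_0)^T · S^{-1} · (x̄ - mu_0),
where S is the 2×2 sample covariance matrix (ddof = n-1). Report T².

Step 1 — sample mean vector:
  mean(X_1) = (4 + 4 + 6 + 4 + 2) / 5 = 20/5 = 4
  mean(X_2) = (1 + 5 + 6 + 7 + 5) / 5 = 24/5 = 4.8
  x̄ = (4, 4.8),  deviation x̄ - mu_0 = (4, 4.8) - (5, 1) = (-1, 3.8).

Step 2 — sample covariance matrix, S[i,j] = (1/(n-1)) · Σ_k (x_{k,i} - mean_i) · (x_{k,j} - mean_j), divisor n-1 = 4:
  S[X_1,X_1] = ((0)·(0) + (0)·(0) + (2)·(2) + (0)·(0) + (-2)·(-2)) / 4 = 8/4 = 2
  S[X_1,X_2] = ((0)·(-3.8) + (0)·(0.2) + (2)·(1.2) + (0)·(2.2) + (-2)·(0.2)) / 4 = 2/4 = 0.5
  S[X_2,X_2] = ((-3.8)·(-3.8) + (0.2)·(0.2) + (1.2)·(1.2) + (2.2)·(2.2) + (0.2)·(0.2)) / 4 = 20.8/4 = 5.2
  S = [[2, 0.5],
 [0.5, 5.2]].

Step 3 — invert S. det(S) = 2·5.2 - (0.5)² = 10.15.
  S^{-1} = (1/det) · [[d, -b], [-b, a]] = [[0.5123, -0.0493],
 [-0.0493, 0.197]].

Step 4 — quadratic form (x̄ - mu_0)^T · S^{-1} · (x̄ - mu_0):
  S^{-1} · (x̄ - mu_0) = (-0.6995, 0.798),
  (x̄ - mu_0)^T · [...] = (-1)·(-0.6995) + (3.8)·(0.798) = 3.732.

Step 5 — scale by n: T² = 5 · 3.732 = 18.6601.

T² ≈ 18.6601


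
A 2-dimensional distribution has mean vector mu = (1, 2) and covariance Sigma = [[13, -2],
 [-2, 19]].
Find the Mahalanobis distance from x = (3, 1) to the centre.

Step 1 — centre the observation: (x - mu) = (2, -1).

Step 2 — invert Sigma. det(Sigma) = 13·19 - (-2)² = 243.
  Sigma^{-1} = (1/det) · [[d, -b], [-b, a]] = [[0.0782, 0.0082],
 [0.0082, 0.0535]].

Step 3 — form the quadratic (x - mu)^T · Sigma^{-1} · (x - mu):
  Sigma^{-1} · (x - mu) = (0.1481, -0.037).
  (x - mu)^T · [Sigma^{-1} · (x - mu)] = (2)·(0.1481) + (-1)·(-0.037) = 0.3333.

Step 4 — take square root: d = √(0.3333) ≈ 0.5774.

d(x, mu) = √(0.3333) ≈ 0.5774


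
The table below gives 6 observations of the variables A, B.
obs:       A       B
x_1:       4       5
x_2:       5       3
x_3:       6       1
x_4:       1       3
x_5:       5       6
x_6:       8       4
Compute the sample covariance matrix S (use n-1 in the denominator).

Step 1 — column means:
  mean(A) = (4 + 5 + 6 + 1 + 5 + 8) / 6 = 29/6 = 4.8333
  mean(B) = (5 + 3 + 1 + 3 + 6 + 4) / 6 = 22/6 = 3.6667

Step 2 — sample covariance S[i,j] = (1/(n-1)) · Σ_k (x_{k,i} - mean_i) · (x_{k,j} - mean_j), with n-1 = 5.
  S[A,A] = ((-0.8333)·(-0.8333) + (0.1667)·(0.1667) + (1.1667)·(1.1667) + (-3.8333)·(-3.8333) + (0.1667)·(0.1667) + (3.1667)·(3.1667)) / 5 = 26.8333/5 = 5.3667
  S[A,B] = ((-0.8333)·(1.3333) + (0.1667)·(-0.6667) + (1.1667)·(-2.6667) + (-3.8333)·(-0.6667) + (0.1667)·(2.3333) + (3.1667)·(0.3333)) / 5 = -0.3333/5 = -0.0667
  S[B,B] = ((1.3333)·(1.3333) + (-0.6667)·(-0.6667) + (-2.6667)·(-2.6667) + (-0.6667)·(-0.6667) + (2.3333)·(2.3333) + (0.3333)·(0.3333)) / 5 = 15.3333/5 = 3.0667

S is symmetric (S[j,i] = S[i,j]). Assembling:

S = [[5.3667, -0.0667],
 [-0.0667, 3.0667]]


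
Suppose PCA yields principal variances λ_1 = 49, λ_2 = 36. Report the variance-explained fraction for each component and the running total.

Step 1 — total variance = trace(Sigma) = Σ λ_i = 49 + 36 = 85.

Step 2 — fraction explained by component i = λ_i / Σ λ:
  PC1: 49/85 = 0.5765
  PC2: 36/85 = 0.4235

Step 3 — cumulative fraction after k components = (λ_1 + ... + λ_k) / Σ λ:
  k = 1: 49/85 = 0.5765
  k = 2: (49 + 36)/85 = 85/85 = 1

Summary (fraction, with percent):

explained: PC1 0.5765 (57.65%), PC2 0.4235 (42.35%);  cumulative: 0.5765, 1


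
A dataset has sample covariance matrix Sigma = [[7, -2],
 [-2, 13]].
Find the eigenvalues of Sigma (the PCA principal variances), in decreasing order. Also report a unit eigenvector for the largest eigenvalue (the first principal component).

Step 1 — characteristic polynomial of 2×2 Sigma:
  det(Sigma - λI) = λ² - trace · λ + det = 0.
  trace = 7 + 13 = 20, det = 7·13 - (-2)² = 87.
Step 2 — discriminant:
  Δ = trace² - 4·det = 400 - 348 = 52.
Step 3 — eigenvalues:
  λ = (trace ± √Δ)/2 = (20 ± 7.2111)/2,
  λ_1 = 13.6056,  λ_2 = 6.3944.

Step 4 — unit eigenvector for λ_1: solve (Sigma - λ_1 I)v = 0. First row:
  (7 - 13.6056)·v_x + (-2)·v_y = 0, i.e. (-6.6056)·v_x + (-2)·v_y = 0,
  so v ∝ (b, λ_1 - a) = (-2, 6.6056); multiply by -1 so the first entry is positive: u = (2, -6.6056).
  ||u|| = √((2)² + (-6.6056)²) = √(47.6333) ≈ 6.9017,
  v_1 = u/||u|| ≈ (0.2898, -0.9571) (||v_1|| = 1).

λ_1 = 13.6056,  λ_2 = 6.3944;  v_1 ≈ (0.2898, -0.9571)


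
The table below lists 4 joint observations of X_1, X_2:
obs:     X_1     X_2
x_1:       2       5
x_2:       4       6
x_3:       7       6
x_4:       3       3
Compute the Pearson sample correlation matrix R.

Step 1 — column means:
  mean(X_1) = (2 + 4 + 7 + 3) / 4 = 16/4 = 4
  mean(X_2) = (5 + 6 + 6 + 3) / 4 = 20/4 = 5

Step 2 — sample variances and covariances s[i,j] = (1/(n-1)) · Σ_k (x_{k,i} - mean_i) · (x_{k,j} - mean_j), with n-1 = 3:
  s[X_1,X_1] = ((-2)·(-2) + (0)·(0) + (3)·(3) + (-1)·(-1)) / 3 = 14/3 = 4.6667
  s[X_1,X_2] = ((-2)·(0) + (0)·(1) + (3)·(1) + (-1)·(-2)) / 3 = 5/3 = 1.6667
  s[X_2,X_2] = ((0)·(0) + (1)·(1) + (1)·(1) + (-2)·(-2)) / 3 = 6/3 = 2
  Sample standard deviations s_i = √(s[i,i]):
  s(X_1) = √(4.6667) = 2.1602
  s(X_2) = √(2) = 1.4142

Step 3 — r_{ij} = s_{ij} / (s_i · s_j):
  r[X_1,X_1] = 1 (diagonal).
  r[X_1,X_2] = 1.6667 / (2.1602 · 1.4142) = 1.6667 / 3.0551 = 0.5455
  r[X_2,X_2] = 1 (diagonal).

R is symmetric with unit diagonal. Assembling:

R = [[1, 0.5455],
 [0.5455, 1]]


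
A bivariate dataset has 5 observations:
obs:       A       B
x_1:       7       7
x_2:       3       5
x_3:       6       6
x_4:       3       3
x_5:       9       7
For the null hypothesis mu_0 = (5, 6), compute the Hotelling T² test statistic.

Step 1 — sample mean vector:
  mean(A) = (7 + 3 + 6 + 3 + 9) / 5 = 28/5 = 5.6
  mean(B) = (7 + 5 + 6 + 3 + 7) / 5 = 28/5 = 5.6
  x̄ = (5.6, 5.6),  deviation x̄ - mu_0 = (5.6, 5.6) - (5, 6) = (0.6, -0.4).

Step 2 — sample covariance matrix, S[i,j] = (1/(n-1)) · Σ_k (x_{k,i} - mean_i) · (x_{k,j} - mean_j), divisor n-1 = 4:
  S[A,A] = ((1.4)·(1.4) + (-2.6)·(-2.6) + (0.4)·(0.4) + (-2.6)·(-2.6) + (3.4)·(3.4)) / 4 = 27.2/4 = 6.8
  S[A,B] = ((1.4)·(1.4) + (-2.6)·(-0.6) + (0.4)·(0.4) + (-2.6)·(-2.6) + (3.4)·(1.4)) / 4 = 15.2/4 = 3.8
  S[B,B] = ((1.4)·(1.4) + (-0.6)·(-0.6) + (0.4)·(0.4) + (-2.6)·(-2.6) + (1.4)·(1.4)) / 4 = 11.2/4 = 2.8
  S = [[6.8, 3.8],
 [3.8, 2.8]].

Step 3 — invert S. det(S) = 6.8·2.8 - (3.8)² = 4.6.
  S^{-1} = (1/det) · [[d, -b], [-b, a]] = [[0.6087, -0.8261],
 [-0.8261, 1.4783]].

Step 4 — quadratic form (x̄ - mu_0)^T · S^{-1} · (x̄ - mu_0):
  S^{-1} · (x̄ - mu_0) = (0.6957, -1.087),
  (x̄ - mu_0)^T · [...] = (0.6)·(0.6957) + (-0.4)·(-1.087) = 0.8522.

Step 5 — scale by n: T² = 5 · 0.8522 = 4.2609.

T² ≈ 4.2609


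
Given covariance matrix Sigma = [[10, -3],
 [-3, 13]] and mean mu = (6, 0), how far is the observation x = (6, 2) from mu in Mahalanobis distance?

Step 1 — centre the observation: (x - mu) = (0, 2).

Step 2 — invert Sigma. det(Sigma) = 10·13 - (-3)² = 121.
  Sigma^{-1} = (1/det) · [[d, -b], [-b, a]] = [[0.1074, 0.0248],
 [0.0248, 0.0826]].

Step 3 — form the quadratic (x - mu)^T · Sigma^{-1} · (x - mu):
  Sigma^{-1} · (x - mu) = (0.0496, 0.1653).
  (x - mu)^T · [Sigma^{-1} · (x - mu)] = (0)·(0.0496) + (2)·(0.1653) = 0.3306.

Step 4 — take square root: d = √(0.3306) ≈ 0.575.

d(x, mu) = √(0.3306) ≈ 0.575


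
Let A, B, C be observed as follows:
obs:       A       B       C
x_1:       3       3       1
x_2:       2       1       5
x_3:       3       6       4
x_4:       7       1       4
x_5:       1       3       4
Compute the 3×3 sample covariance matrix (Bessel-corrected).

Step 1 — column means:
  mean(A) = (3 + 2 + 3 + 7 + 1) / 5 = 16/5 = 3.2
  mean(B) = (3 + 1 + 6 + 1 + 3) / 5 = 14/5 = 2.8
  mean(C) = (1 + 5 + 4 + 4 + 4) / 5 = 18/5 = 3.6

Step 2 — sample covariance S[i,j] = (1/(n-1)) · Σ_k (x_{k,i} - mean_i) · (x_{k,j} - mean_j), with n-1 = 4.
  S[A,A] = ((-0.2)·(-0.2) + (-1.2)·(-1.2) + (-0.2)·(-0.2) + (3.8)·(3.8) + (-2.2)·(-2.2)) / 4 = 20.8/4 = 5.2
  S[A,B] = ((-0.2)·(0.2) + (-1.2)·(-1.8) + (-0.2)·(3.2) + (3.8)·(-1.8) + (-2.2)·(0.2)) / 4 = -5.8/4 = -1.45
  S[A,C] = ((-0.2)·(-2.6) + (-1.2)·(1.4) + (-0.2)·(0.4) + (3.8)·(0.4) + (-2.2)·(0.4)) / 4 = -0.6/4 = -0.15
  S[B,B] = ((0.2)·(0.2) + (-1.8)·(-1.8) + (3.2)·(3.2) + (-1.8)·(-1.8) + (0.2)·(0.2)) / 4 = 16.8/4 = 4.2
  S[B,C] = ((0.2)·(-2.6) + (-1.8)·(1.4) + (3.2)·(0.4) + (-1.8)·(0.4) + (0.2)·(0.4)) / 4 = -2.4/4 = -0.6
  S[C,C] = ((-2.6)·(-2.6) + (1.4)·(1.4) + (0.4)·(0.4) + (0.4)·(0.4) + (0.4)·(0.4)) / 4 = 9.2/4 = 2.3

S is symmetric (S[j,i] = S[i,j]). Assembling:

S = [[5.2, -1.45, -0.15],
 [-1.45, 4.2, -0.6],
 [-0.15, -0.6, 2.3]]


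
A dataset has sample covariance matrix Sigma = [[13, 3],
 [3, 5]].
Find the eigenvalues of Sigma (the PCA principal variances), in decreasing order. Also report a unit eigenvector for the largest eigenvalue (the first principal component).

Step 1 — characteristic polynomial of 2×2 Sigma:
  det(Sigma - λI) = λ² - trace · λ + det = 0.
  trace = 13 + 5 = 18, det = 13·5 - (3)² = 56.
Step 2 — discriminant:
  Δ = trace² - 4·det = 324 - 224 = 100.
Step 3 — eigenvalues:
  λ = (trace ± √Δ)/2 = (18 ± 10)/2,
  λ_1 = 14,  λ_2 = 4.

Step 4 — unit eigenvector for λ_1: solve (Sigma - λ_1 I)v = 0. First row:
  (13 - 14)·v_x + (3)·v_y = 0, i.e. (-1)·v_x + (3)·v_y = 0,
  so v ∝ (b, λ_1 - a) = (3, 1) = u.
  ||u|| = √((3)² + (1)²) = √(10) ≈ 3.1623,
  v_1 = u/||u|| ≈ (0.9487, 0.3162) (||v_1|| = 1).

λ_1 = 14,  λ_2 = 4;  v_1 ≈ (0.9487, 0.3162)


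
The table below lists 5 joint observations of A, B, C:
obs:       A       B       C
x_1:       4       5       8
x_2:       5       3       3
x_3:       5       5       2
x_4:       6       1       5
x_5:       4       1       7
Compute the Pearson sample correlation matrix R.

Step 1 — column means:
  mean(A) = (4 + 5 + 5 + 6 + 4) / 5 = 24/5 = 4.8
  mean(B) = (5 + 3 + 5 + 1 + 1) / 5 = 15/5 = 3
  mean(C) = (8 + 3 + 2 + 5 + 7) / 5 = 25/5 = 5

Step 2 — sample variances and covariances s[i,j] = (1/(n-1)) · Σ_k (x_{k,i} - mean_i) · (x_{k,j} - mean_j), with n-1 = 4:
  s[A,A] = ((-0.8)·(-0.8) + (0.2)·(0.2) + (0.2)·(0.2) + (1.2)·(1.2) + (-0.8)·(-0.8)) / 4 = 2.8/4 = 0.7
  s[A,B] = ((-0.8)·(2) + (0.2)·(0) + (0.2)·(2) + (1.2)·(-2) + (-0.8)·(-2)) / 4 = -2/4 = -0.5
  s[A,C] = ((-0.8)·(3) + (0.2)·(-2) + (0.2)·(-3) + (1.2)·(0) + (-0.8)·(2)) / 4 = -5/4 = -1.25
  s[B,B] = ((2)·(2) + (0)·(0) + (2)·(2) + (-2)·(-2) + (-2)·(-2)) / 4 = 16/4 = 4
  s[B,C] = ((2)·(3) + (0)·(-2) + (2)·(-3) + (-2)·(0) + (-2)·(2)) / 4 = -4/4 = -1
  s[C,C] = ((3)·(3) + (-2)·(-2) + (-3)·(-3) + (0)·(0) + (2)·(2)) / 4 = 26/4 = 6.5
  Sample standard deviations s_i = √(s[i,i]):
  s(A) = √(0.7) = 0.8367
  s(B) = √(4) = 2
  s(C) = √(6.5) = 2.5495

Step 3 — r_{ij} = s_{ij} / (s_i · s_j):
  r[A,A] = 1 (diagonal).
  r[A,B] = -0.5 / (0.8367 · 2) = -0.5 / 1.6733 = -0.2988
  r[A,C] = -1.25 / (0.8367 · 2.5495) = -1.25 / 2.1331 = -0.586
  r[B,B] = 1 (diagonal).
  r[B,C] = -1 / (2 · 2.5495) = -1 / 5.099 = -0.1961
  r[C,C] = 1 (diagonal).

R is symmetric with unit diagonal. Assembling:

R = [[1, -0.2988, -0.586],
 [-0.2988, 1, -0.1961],
 [-0.586, -0.1961, 1]]
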